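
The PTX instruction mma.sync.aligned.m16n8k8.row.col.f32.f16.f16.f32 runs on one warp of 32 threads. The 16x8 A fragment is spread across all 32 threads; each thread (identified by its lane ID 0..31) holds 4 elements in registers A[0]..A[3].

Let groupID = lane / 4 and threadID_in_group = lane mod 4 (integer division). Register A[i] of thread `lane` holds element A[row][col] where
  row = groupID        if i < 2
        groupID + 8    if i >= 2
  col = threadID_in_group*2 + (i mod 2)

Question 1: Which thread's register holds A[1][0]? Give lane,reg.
r=1->g=1,rb=0  c=0->t=0,b0=0
L=1*4+0=4  i=0*2+0=0

4,0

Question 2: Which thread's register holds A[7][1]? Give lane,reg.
r=7→G=7,rhi=0  c=1→T=0,p=1
L=7*4+0=28  i=0*2+1=1

28,1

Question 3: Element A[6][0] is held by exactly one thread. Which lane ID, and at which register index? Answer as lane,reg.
r=6->g=6,rb=0  c=0->t=0,b0=0
L=6*4+0=24  i=0*2+0=0

24,0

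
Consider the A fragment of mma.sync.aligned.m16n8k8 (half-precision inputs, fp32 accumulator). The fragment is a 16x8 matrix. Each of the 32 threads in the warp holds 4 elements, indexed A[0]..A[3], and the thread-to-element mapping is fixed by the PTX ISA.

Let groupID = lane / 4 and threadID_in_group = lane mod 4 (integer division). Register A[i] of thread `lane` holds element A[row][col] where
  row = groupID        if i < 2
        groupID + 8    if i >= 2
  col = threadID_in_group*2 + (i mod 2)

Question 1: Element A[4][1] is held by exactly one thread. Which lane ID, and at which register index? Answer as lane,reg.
r: 4->gid=4,r8=0  c: 1->tid=0,i&1=1
L=4*4+0=16  i=0*2+1=1

16,1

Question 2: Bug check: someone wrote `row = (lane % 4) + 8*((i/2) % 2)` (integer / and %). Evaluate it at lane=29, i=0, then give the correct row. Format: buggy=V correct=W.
`(lane % 4) + 8*((i/2) % 2)`[29,0]→1
lane 29: G=7 (29/4), T=1 (29%4)
i=0: r=7+0=7, c=1*2+0=2
row: 1 vs 7

buggy=1 correct=7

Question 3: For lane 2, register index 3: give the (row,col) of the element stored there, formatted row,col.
8,5

L=2->g=2>>2=0, t=2&3=2
[3]->row 0+8=8  col 2·2+1=5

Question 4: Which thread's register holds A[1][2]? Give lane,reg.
5,0

r:1=>grp=1,rB=0  c:2=>tig=1,lo=0
L=1*4+1=5  i=0*2+0=0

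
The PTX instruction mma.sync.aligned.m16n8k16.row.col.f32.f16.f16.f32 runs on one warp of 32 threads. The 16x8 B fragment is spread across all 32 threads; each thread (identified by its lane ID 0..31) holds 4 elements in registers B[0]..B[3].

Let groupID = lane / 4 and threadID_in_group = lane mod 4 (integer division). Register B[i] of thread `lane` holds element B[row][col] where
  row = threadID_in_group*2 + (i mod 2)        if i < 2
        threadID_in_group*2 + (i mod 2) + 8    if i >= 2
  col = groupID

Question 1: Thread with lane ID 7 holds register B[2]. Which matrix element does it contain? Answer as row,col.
L=7→G=7>>2=1, T=7&3=3
[2]→row 3·2+0+8=14  col G=1

14,1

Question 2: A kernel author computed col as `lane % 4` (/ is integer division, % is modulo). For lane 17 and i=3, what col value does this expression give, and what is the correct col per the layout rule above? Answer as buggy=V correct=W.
buggy=1 correct=4

`lane % 4`[17,3]⇒1
L=17⇒gr=17>>2=4, th=17&3=1
[3]⇒row 1·2+1+8=11  col gr=4
col: 1 vs 4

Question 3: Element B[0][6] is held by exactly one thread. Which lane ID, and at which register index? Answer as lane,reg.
c: 6->gid=6  r: 0->r8=0,tid=0,i&1=0
L=6*4+0=24  i=0*2+0=0

24,0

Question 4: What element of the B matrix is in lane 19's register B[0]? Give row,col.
19: gid=4,tid=3
[0] (3*2+0+0,4) = (6,4)

6,4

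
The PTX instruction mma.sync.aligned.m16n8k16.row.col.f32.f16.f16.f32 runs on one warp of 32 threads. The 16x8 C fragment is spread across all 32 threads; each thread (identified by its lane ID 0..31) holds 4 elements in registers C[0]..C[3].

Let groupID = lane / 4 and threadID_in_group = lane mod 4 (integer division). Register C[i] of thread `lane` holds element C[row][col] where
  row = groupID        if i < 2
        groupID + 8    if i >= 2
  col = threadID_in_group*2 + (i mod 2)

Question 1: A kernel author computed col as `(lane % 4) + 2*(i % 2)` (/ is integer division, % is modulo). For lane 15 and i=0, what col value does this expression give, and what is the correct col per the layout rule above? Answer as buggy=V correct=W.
buggy=3 correct=6

`(lane % 4) + 2*(i % 2)`[15,0]→3
L=15→G=15>>2=3, T=15&3=3
[0]→row 3+0=3  col 3·2+0=6
col: 3 vs 6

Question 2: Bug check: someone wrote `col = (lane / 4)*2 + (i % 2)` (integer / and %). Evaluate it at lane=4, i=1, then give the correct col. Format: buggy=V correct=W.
buggy=3 correct=1

`(lane / 4)*2 + (i % 2)`[4,1]->3
L=4->g=4>>2=1, t=4&3=0
[1]->row 1+0=1  col 0·2+1=1
col: 3 vs 1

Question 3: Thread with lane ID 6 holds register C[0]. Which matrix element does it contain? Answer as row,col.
L=6→G=6>>2=1, T=6&3=2
[0]→row 1+0=1  col 2·2+0=4

1,4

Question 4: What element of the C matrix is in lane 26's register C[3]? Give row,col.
14,5

lane 26->26/4=6, 26 mod 4=2
i=3  r:6+8->14  c:2·2+1->5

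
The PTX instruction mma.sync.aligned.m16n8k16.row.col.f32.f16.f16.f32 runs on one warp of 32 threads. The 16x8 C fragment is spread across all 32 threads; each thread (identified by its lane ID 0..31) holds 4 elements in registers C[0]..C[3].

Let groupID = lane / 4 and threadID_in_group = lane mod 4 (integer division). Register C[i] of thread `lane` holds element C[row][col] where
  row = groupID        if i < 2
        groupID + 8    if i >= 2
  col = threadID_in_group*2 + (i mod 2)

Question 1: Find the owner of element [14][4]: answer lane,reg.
r=14⇒gr=6,Rb=1  c=4⇒th=2,odd=0
L=6*4+2=26  i=1*2+0=2

26,2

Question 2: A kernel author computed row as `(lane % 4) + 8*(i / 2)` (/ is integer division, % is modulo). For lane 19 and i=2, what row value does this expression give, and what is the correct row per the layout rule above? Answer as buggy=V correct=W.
`(lane % 4) + 8*(i / 2)`[19,2]->11
lane 19: g=4 (19/4), t=3 (19%4)
i=2: r=4+8=12, c=3*2+0=6
row: 11 vs 12

buggy=11 correct=12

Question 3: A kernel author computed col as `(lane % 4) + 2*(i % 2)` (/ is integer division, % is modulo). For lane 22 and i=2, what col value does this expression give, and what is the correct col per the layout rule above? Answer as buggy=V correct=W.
buggy=2 correct=4

`(lane % 4) + 2*(i % 2)`[22,2]->2
L=22->g=22>>2=5, t=22&3=2
[2]->row 5+8=13  col 2·2+0=4
col: 2 vs 4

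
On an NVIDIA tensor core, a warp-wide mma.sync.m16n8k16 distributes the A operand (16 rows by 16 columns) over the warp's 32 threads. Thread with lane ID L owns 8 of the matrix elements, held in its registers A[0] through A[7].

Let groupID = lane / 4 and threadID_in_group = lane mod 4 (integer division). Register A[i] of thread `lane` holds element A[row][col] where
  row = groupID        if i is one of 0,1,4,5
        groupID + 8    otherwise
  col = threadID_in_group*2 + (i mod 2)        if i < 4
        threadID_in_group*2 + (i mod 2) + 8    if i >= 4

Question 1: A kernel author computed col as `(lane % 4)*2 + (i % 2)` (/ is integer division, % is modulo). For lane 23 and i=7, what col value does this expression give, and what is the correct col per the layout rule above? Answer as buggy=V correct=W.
buggy=7 correct=15

`(lane % 4)*2 + (i % 2)`[23,7]->7
23: gid=5,tid=3
[7] (5+8,3*2+1+8) = (13,15)
col: 7 vs 15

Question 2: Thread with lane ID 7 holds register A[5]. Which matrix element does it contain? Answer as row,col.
lane 7=>7/4=1, 7 mod 4=3
i=5  r:1+0=>1  c:2·3+1+8=>15

1,15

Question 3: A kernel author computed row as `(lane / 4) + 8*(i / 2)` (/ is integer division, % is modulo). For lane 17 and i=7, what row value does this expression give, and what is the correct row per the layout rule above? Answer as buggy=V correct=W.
`(lane / 4) + 8*(i / 2)`[17,7]⇒28
lane 17: gr=4 (17/4), th=1 (17%4)
i=7: r=4+8=12, c=1*2+1+8=11
row: 28 vs 12

buggy=28 correct=12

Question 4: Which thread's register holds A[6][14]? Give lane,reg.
r: 6->gid=6,r8=0  c: 14->c8=1,tid=3,i&1=0
L=6*4+3=27  i=1*4+0*2+0=4

27,4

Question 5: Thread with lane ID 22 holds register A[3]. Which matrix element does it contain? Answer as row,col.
13,5

lane 22⇒22/4=5, 22 mod 4=2
i=3  r:5+8⇒13  c:2·2+1+0⇒5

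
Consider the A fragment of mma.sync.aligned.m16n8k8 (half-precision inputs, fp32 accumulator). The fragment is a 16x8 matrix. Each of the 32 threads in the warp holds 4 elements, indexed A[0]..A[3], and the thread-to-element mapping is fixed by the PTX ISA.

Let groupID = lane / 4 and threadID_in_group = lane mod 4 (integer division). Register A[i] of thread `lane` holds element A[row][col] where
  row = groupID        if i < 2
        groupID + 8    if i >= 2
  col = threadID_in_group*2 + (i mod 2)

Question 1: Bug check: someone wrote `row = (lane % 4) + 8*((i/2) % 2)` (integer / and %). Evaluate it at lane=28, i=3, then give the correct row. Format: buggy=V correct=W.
`(lane % 4) + 8*((i/2) % 2)`[28,3]=>8
L=28=>grp=28>>2=7, tig=28&3=0
[3]=>row 7+8=15  col 0·2+1=1
row: 8 vs 15

buggy=8 correct=15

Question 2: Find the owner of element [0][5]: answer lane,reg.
r=0⇒gr=0,Rb=0  c=5⇒th=2,odd=1
L=0*4+2=2  i=0*2+1=1

2,1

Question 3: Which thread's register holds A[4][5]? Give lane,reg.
18,1

r:4=>grp=4,rB=0  c:5=>tig=2,lo=1
L=4*4+2=18  i=0*2+1=1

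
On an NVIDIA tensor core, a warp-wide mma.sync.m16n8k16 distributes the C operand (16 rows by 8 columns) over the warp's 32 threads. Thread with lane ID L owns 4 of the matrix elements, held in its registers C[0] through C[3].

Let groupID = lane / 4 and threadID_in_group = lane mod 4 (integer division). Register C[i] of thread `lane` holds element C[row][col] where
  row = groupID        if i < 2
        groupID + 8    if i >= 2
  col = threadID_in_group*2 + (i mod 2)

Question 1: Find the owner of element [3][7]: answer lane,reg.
15,1

r:3=>grp=3,rB=0  c:7=>tig=3,lo=1
L=3*4+3=15  i=0*2+1=1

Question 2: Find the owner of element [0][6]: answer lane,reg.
r=0->g=0,rb=0  c=6->t=3,b0=0
L=0*4+3=3  i=0*2+0=0

3,0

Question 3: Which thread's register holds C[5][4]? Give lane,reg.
22,0

r: 5->gid=5,r8=0  c: 4->tid=2,i&1=0
L=5*4+2=22  i=0*2+0=0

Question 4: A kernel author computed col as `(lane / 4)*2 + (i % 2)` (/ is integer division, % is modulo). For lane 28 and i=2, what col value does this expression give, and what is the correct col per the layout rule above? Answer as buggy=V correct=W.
`(lane / 4)*2 + (i % 2)`[28,2]→14
L=28→G=28>>2=7, T=28&3=0
[2]→row 7+8=15  col 0·2+0=0
col: 14 vs 0

buggy=14 correct=0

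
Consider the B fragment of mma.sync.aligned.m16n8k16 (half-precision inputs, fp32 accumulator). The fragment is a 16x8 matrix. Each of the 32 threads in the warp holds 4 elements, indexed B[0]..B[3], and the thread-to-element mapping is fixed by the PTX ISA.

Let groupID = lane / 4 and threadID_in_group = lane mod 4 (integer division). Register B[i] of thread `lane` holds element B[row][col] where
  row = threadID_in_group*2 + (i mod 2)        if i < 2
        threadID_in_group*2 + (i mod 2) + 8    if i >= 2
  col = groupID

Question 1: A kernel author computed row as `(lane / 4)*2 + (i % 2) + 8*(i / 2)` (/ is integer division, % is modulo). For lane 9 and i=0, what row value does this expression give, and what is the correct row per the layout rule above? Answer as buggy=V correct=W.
`(lane / 4)*2 + (i % 2) + 8*(i / 2)`[9,0]->4
lane 9: gid=2 (9/4), tid=1 (9%4)
i=0: r=1*2+0+0=2, c=gid=2
row: 4 vs 2

buggy=4 correct=2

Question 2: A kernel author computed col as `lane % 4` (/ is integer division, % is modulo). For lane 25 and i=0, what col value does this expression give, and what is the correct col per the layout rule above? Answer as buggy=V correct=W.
buggy=1 correct=6

`lane % 4`[25,0]->1
25: g=6,t=1
[0] (1*2+0+0,6) = (2,6)
col: 1 vs 6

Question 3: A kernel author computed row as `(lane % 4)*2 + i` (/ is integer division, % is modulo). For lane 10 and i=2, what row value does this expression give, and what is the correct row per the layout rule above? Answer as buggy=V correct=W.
`(lane % 4)*2 + i`[10,2]=>6
10: grp=2,tig=2
[2] (2*2+0+8,2) = (12,2)
row: 6 vs 12

buggy=6 correct=12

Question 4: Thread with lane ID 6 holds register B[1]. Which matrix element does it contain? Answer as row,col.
5,1

lane 6→6/4=1, 6 mod 4=2
i=1  r:2·2+1+0→5  c:1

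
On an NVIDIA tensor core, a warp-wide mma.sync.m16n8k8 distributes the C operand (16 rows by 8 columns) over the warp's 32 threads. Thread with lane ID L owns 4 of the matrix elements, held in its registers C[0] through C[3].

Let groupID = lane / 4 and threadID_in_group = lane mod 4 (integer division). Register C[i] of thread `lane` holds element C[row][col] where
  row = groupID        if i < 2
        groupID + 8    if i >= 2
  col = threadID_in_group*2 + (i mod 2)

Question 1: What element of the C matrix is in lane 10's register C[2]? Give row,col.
10: gr=2,th=2
[2] (2+8,2*2+0) = (10,4)

10,4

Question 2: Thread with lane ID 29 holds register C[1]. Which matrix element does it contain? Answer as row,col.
lane 29: gr=7 (29/4), th=1 (29%4)
i=1: r=7+0=7, c=1*2+1=3

7,3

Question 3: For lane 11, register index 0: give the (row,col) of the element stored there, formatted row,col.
lane 11: gr=2 (11/4), th=3 (11%4)
i=0: r=2+0=2, c=3*2+0=6

2,6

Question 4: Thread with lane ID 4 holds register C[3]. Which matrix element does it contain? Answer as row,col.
9,1

lane 4->4/4=1, 4 mod 4=0
i=3  r:1+8->9  c:2·0+1->1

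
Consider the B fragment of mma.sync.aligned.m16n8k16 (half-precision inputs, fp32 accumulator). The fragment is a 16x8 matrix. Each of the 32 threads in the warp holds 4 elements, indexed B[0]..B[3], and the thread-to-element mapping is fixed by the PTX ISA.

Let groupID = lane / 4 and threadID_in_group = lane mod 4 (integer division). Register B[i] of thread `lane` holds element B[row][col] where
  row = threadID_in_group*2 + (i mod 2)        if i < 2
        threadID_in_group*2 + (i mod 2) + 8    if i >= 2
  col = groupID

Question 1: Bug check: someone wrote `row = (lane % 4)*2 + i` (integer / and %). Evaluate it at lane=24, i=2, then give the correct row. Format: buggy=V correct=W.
`(lane % 4)*2 + i`[24,2]->2
L=24->gid=24>>2=6, tid=24&3=0
[2]->row 0·2+0+8=8  col gid=6
row: 2 vs 8

buggy=2 correct=8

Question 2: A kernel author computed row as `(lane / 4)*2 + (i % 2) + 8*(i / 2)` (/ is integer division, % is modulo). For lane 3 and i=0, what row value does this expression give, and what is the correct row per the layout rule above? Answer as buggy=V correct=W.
buggy=0 correct=6

`(lane / 4)*2 + (i % 2) + 8*(i / 2)`[3,0]→0
lane 3→3/4=0, 3 mod 4=3
i=0  r:2·3+0+0→6  c:0
row: 0 vs 6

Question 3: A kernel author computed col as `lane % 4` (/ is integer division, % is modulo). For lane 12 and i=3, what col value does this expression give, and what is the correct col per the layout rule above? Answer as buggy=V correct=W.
buggy=0 correct=3

`lane % 4`[12,3]→0
lane 12: G=3 (12/4), T=0 (12%4)
i=3: r=0*2+1+8=9, c=G=3
col: 0 vs 3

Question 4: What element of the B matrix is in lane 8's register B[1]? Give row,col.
L=8->g=8>>2=2, t=8&3=0
[1]->row 0·2+1+0=1  col g=2

1,2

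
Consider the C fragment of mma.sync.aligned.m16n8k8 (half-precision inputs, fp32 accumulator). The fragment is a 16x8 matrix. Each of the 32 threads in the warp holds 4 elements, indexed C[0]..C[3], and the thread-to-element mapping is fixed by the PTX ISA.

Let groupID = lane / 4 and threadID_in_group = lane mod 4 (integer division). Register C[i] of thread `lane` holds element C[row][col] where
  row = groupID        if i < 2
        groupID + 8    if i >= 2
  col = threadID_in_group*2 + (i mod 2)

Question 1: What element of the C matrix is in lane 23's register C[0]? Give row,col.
23: g=5,t=3
[0] (5+0,3*2+0) = (5,6)

5,6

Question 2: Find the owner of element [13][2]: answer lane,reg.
21,2

r=13->g=5,rb=1  c=2->t=1,b0=0
L=5*4+1=21  i=1*2+0=2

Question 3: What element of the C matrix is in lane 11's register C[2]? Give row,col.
11: grp=2,tig=3
[2] (2+8,3*2+0) = (10,6)

10,6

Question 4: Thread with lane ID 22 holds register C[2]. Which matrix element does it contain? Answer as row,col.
13,4

lane 22⇒22/4=5, 22 mod 4=2
i=2  r:5+8⇒13  c:2·2+0⇒4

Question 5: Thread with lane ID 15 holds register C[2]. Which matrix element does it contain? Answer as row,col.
11,6

lane 15→15/4=3, 15 mod 4=3
i=2  r:3+8→11  c:2·3+0→6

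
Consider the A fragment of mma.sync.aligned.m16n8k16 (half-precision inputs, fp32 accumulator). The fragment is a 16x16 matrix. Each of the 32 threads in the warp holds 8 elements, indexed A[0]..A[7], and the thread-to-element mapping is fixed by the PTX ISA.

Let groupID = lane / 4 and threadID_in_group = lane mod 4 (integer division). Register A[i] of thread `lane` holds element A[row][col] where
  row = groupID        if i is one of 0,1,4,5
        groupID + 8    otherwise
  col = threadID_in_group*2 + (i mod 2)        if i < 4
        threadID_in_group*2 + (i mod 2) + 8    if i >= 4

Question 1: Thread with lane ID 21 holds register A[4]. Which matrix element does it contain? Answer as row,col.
21: grp=5,tig=1
[4] (5+0,1*2+0+8) = (5,10)

5,10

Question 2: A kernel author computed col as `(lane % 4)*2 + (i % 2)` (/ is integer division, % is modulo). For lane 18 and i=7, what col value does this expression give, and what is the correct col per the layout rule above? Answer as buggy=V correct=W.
buggy=5 correct=13

`(lane % 4)*2 + (i % 2)`[18,7]⇒5
L=18⇒gr=18>>2=4, th=18&3=2
[7]⇒row 4+8=12  col 2·2+1+8=13
col: 5 vs 13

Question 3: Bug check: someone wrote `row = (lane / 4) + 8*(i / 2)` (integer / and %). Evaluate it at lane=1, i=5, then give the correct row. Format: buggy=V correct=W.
buggy=16 correct=0

`(lane / 4) + 8*(i / 2)`[1,5]⇒16
lane 1⇒1/4=0, 1 mod 4=1
i=5  r:0+0⇒0  c:2·1+1+8⇒11
row: 16 vs 0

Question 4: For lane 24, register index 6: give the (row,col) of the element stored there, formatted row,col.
14,8

lane 24=>24/4=6, 24 mod 4=0
i=6  r:6+8=>14  c:2·0+0+8=>8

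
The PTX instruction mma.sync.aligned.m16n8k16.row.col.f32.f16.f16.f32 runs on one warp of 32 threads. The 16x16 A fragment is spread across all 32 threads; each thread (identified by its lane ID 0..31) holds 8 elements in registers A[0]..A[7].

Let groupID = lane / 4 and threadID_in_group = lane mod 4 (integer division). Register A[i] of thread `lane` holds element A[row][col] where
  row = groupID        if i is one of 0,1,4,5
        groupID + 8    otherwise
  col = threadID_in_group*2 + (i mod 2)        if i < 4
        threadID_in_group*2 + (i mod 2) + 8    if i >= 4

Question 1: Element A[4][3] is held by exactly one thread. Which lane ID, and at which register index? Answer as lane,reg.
r=4->g=4,rb=0  c=3->cb=0,t=1,b0=1
L=4*4+1=17  i=0*4+0*2+1=1

17,1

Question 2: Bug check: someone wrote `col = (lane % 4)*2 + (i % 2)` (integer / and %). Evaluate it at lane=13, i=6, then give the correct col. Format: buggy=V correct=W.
buggy=2 correct=10

`(lane % 4)*2 + (i % 2)`[13,6]→2
L=13→G=13>>2=3, T=13&3=1
[6]→row 3+8=11  col 1·2+0+8=10
col: 2 vs 10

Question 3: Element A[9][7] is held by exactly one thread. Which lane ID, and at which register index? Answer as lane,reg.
7,3

r:9=>grp=1,rB=1  c:7=>cB=0,tig=3,lo=1
L=1*4+3=7  i=0*4+1*2+1=3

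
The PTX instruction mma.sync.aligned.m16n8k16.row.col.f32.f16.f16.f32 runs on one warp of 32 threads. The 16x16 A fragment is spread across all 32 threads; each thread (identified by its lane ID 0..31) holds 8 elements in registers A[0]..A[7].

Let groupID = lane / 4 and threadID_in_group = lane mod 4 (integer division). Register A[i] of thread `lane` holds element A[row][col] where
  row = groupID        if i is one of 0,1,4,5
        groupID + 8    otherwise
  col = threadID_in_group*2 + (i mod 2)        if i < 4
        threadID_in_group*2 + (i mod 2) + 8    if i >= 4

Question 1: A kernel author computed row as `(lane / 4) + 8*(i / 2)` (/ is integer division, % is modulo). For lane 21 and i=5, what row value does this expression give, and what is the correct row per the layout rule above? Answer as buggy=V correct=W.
buggy=21 correct=5

`(lane / 4) + 8*(i / 2)`[21,5]→21
L=21→G=21>>2=5, T=21&3=1
[5]→row 5+0=5  col 1·2+1+8=11
row: 21 vs 5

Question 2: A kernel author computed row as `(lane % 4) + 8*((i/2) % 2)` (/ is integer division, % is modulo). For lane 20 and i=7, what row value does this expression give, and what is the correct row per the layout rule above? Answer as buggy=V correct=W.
buggy=8 correct=13

`(lane % 4) + 8*((i/2) % 2)`[20,7]→8
20: G=5,T=0
[7] (5+8,0*2+1+8) = (13,9)
row: 8 vs 13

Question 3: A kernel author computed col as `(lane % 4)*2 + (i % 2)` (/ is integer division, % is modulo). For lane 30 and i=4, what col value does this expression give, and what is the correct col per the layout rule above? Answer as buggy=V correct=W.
buggy=4 correct=12

`(lane % 4)*2 + (i % 2)`[30,4]⇒4
30: gr=7,th=2
[4] (7+0,2*2+0+8) = (7,12)
col: 4 vs 12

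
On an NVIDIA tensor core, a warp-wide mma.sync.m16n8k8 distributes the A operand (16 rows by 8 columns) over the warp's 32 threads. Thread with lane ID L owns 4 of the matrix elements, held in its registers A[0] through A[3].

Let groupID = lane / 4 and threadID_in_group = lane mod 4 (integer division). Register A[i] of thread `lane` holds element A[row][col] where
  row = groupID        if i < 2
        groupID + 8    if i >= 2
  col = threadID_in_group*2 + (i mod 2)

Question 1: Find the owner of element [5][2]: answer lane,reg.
21,0

r=5⇒gr=5,Rb=0  c=2⇒th=1,odd=0
L=5*4+1=21  i=0*2+0=0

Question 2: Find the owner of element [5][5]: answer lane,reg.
r=5⇒gr=5,Rb=0  c=5⇒th=2,odd=1
L=5*4+2=22  i=0*2+1=1

22,1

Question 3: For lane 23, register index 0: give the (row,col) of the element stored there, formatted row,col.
5,6

lane 23⇒23/4=5, 23 mod 4=3
i=0  r:5+0⇒5  c:2·3+0⇒6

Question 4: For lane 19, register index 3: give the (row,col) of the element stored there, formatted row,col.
lane 19: g=4 (19/4), t=3 (19%4)
i=3: r=4+8=12, c=3*2+1=7

12,7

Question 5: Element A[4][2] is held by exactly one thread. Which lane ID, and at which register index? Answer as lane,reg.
17,0

r=4→G=4,rhi=0  c=2→T=1,p=0
L=4*4+1=17  i=0*2+0=0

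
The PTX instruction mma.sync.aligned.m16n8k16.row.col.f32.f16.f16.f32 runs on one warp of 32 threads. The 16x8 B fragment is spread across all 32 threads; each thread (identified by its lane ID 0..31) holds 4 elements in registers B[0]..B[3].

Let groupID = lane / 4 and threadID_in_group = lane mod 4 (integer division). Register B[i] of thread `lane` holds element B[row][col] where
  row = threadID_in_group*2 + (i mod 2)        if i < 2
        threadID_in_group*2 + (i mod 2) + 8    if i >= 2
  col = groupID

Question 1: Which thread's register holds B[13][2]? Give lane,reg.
10,3

c:2=>grp=2  r:13=>rB=1,tig=2,lo=1
L=2*4+2=10  i=1*2+1=3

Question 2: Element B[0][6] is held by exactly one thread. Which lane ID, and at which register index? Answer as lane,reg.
c: 6->gid=6  r: 0->r8=0,tid=0,i&1=0
L=6*4+0=24  i=0*2+0=0

24,0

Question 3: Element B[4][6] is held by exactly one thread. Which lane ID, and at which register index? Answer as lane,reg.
c: 6->gid=6  r: 4->r8=0,tid=2,i&1=0
L=6*4+2=26  i=0*2+0=0

26,0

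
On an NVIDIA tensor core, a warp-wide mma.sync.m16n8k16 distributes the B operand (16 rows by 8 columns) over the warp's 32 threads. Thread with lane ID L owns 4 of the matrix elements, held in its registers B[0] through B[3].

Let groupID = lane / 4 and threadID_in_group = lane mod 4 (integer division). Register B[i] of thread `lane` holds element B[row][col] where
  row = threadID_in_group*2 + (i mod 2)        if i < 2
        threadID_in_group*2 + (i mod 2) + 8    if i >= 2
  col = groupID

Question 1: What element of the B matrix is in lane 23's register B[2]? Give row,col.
14,5

lane 23: G=5 (23/4), T=3 (23%4)
i=2: r=3*2+0+8=14, c=G=5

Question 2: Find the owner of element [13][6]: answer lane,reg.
26,3

c=6→G=6  r=13→rhi=1,T=2,p=1
L=6*4+2=26  i=1*2+1=3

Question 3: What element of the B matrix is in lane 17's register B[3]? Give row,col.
lane 17⇒17/4=4, 17 mod 4=1
i=3  r:2·1+1+8⇒11  c:4

11,4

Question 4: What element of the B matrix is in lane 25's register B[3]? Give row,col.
11,6

lane 25: gid=6 (25/4), tid=1 (25%4)
i=3: r=1*2+1+8=11, c=gid=6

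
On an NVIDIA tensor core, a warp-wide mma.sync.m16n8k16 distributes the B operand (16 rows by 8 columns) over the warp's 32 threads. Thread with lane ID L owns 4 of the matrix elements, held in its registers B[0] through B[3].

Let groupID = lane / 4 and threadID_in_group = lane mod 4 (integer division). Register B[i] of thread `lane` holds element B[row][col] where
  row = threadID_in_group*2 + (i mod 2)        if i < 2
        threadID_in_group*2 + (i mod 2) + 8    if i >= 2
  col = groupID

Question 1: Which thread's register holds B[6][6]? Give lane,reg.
27,0

c: 6->gid=6  r: 6->r8=0,tid=3,i&1=0
L=6*4+3=27  i=0*2+0=0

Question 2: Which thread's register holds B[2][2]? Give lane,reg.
9,0

c: 2->gid=2  r: 2->r8=0,tid=1,i&1=0
L=2*4+1=9  i=0*2+0=0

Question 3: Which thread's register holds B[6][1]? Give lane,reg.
7,0

c:1=>grp=1  r:6=>rB=0,tig=3,lo=0
L=1*4+3=7  i=0*2+0=0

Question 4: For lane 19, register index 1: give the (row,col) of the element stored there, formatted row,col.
7,4

19: gr=4,th=3
[1] (3*2+1+0,4) = (7,4)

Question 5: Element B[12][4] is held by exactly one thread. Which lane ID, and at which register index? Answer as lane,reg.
18,2

c=4→G=4  r=12→rhi=1,T=2,p=0
L=4*4+2=18  i=1*2+0=2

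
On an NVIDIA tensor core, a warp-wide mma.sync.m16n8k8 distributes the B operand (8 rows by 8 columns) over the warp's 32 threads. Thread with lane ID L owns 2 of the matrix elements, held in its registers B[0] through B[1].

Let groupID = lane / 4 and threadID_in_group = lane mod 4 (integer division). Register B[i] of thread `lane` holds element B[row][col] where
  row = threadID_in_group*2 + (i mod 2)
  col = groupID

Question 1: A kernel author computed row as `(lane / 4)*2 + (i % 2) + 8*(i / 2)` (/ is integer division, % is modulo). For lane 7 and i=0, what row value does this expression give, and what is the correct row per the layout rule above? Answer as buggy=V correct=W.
`(lane / 4)*2 + (i % 2) + 8*(i / 2)`[7,0]→2
L=7→G=7>>2=1, T=7&3=3
[0]→row 3·2+0=6  col G=1
row: 2 vs 6

buggy=2 correct=6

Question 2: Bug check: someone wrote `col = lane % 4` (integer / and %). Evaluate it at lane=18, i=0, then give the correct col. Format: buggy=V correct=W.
`lane % 4`[18,0]=>2
L=18=>grp=18>>2=4, tig=18&3=2
[0]=>row 2·2+0=4  col grp=4
col: 2 vs 4

buggy=2 correct=4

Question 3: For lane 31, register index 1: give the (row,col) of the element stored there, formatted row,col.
31: G=7,T=3
[1] (3*2+1,7) = (7,7)

7,7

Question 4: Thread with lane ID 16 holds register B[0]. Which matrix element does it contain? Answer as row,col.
0,4

lane 16: gr=4 (16/4), th=0 (16%4)
i=0: r=0*2+0=0, c=gr=4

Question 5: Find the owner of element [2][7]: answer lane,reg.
c=7->g=7  r=2->t=1,b0=0
L=7*4+1=29  i=0=0

29,0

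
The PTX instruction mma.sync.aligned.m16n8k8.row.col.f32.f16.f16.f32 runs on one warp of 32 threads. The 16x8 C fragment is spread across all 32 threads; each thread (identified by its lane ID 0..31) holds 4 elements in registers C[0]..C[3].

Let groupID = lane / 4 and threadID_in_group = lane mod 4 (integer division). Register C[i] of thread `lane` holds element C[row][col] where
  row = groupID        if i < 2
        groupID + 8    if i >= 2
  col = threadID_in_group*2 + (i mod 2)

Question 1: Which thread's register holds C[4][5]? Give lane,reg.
r: 4->gid=4,r8=0  c: 5->tid=2,i&1=1
L=4*4+2=18  i=0*2+1=1

18,1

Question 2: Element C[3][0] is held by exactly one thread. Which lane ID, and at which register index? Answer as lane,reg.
r:3=>grp=3,rB=0  c:0=>tig=0,lo=0
L=3*4+0=12  i=0*2+0=0

12,0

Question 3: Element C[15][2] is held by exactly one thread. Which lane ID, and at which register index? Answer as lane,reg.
r=15->g=7,rb=1  c=2->t=1,b0=0
L=7*4+1=29  i=1*2+0=2

29,2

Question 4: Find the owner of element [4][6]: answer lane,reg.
r=4⇒gr=4,Rb=0  c=6⇒th=3,odd=0
L=4*4+3=19  i=0*2+0=0

19,0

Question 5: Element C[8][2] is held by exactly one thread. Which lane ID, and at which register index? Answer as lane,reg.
1,2

r=8→G=0,rhi=1  c=2→T=1,p=0
L=0*4+1=1  i=1*2+0=2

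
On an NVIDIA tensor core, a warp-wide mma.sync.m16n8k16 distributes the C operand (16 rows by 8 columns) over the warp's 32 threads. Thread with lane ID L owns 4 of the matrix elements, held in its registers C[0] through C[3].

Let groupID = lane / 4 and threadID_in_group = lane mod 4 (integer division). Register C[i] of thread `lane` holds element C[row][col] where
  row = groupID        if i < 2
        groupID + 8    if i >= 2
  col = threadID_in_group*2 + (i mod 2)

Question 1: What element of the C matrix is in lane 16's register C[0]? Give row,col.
lane 16⇒16/4=4, 16 mod 4=0
i=0  r:4+0⇒4  c:2·0+0⇒0

4,0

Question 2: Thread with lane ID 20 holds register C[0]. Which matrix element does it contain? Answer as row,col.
lane 20->20/4=5, 20 mod 4=0
i=0  r:5+0->5  c:2·0+0->0

5,0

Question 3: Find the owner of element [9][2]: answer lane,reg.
5,2

r=9->g=1,rb=1  c=2->t=1,b0=0
L=1*4+1=5  i=1*2+0=2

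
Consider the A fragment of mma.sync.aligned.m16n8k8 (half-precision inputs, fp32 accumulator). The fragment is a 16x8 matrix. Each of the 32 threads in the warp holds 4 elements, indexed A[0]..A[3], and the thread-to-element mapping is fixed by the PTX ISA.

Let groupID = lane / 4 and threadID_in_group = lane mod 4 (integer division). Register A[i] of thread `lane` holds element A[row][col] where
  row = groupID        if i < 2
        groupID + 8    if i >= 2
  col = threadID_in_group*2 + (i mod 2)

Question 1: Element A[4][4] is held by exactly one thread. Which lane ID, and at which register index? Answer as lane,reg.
18,0

r=4->g=4,rb=0  c=4->t=2,b0=0
L=4*4+2=18  i=0*2+0=0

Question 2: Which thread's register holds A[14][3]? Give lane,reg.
25,3

r=14->g=6,rb=1  c=3->t=1,b0=1
L=6*4+1=25  i=1*2+1=3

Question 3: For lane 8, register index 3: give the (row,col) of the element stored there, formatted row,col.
L=8⇒gr=8>>2=2, th=8&3=0
[3]⇒row 2+8=10  col 0·2+1=1

10,1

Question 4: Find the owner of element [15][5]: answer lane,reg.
30,3

r=15→G=7,rhi=1  c=5→T=2,p=1
L=7*4+2=30  i=1*2+1=3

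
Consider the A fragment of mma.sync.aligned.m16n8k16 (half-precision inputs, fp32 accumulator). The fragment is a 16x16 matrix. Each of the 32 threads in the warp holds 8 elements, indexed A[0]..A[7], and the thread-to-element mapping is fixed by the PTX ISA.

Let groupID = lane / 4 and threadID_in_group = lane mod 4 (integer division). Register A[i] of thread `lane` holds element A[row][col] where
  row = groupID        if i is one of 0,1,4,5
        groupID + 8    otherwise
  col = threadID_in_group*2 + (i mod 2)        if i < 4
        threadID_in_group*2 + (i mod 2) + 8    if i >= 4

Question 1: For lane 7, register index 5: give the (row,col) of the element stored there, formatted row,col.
lane 7: gid=1 (7/4), tid=3 (7%4)
i=5: r=1+0=1, c=3*2+1+8=15

1,15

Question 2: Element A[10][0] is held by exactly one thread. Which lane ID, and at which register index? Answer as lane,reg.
r=10→G=2,rhi=1  c=0→chi=0,T=0,p=0
L=2*4+0=8  i=0*4+1*2+0=2

8,2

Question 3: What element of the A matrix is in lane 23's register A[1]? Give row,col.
lane 23: gid=5 (23/4), tid=3 (23%4)
i=1: r=5+0=5, c=3*2+1+0=7

5,7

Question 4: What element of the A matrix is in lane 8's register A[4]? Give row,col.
lane 8: G=2 (8/4), T=0 (8%4)
i=4: r=2+0=2, c=0*2+0+8=8

2,8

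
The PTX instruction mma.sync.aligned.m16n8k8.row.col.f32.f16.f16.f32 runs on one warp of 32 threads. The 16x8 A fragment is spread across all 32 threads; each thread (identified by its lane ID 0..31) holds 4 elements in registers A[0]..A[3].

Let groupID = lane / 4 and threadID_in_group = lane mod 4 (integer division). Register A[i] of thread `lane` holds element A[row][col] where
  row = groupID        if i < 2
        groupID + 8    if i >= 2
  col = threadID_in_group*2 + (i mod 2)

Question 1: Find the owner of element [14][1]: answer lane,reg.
r=14→G=6,rhi=1  c=1→T=0,p=1
L=6*4+0=24  i=1*2+1=3

24,3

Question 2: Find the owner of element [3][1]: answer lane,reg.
r=3→G=3,rhi=0  c=1→T=0,p=1
L=3*4+0=12  i=0*2+1=1

12,1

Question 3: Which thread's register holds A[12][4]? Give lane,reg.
r:12=>grp=4,rB=1  c:4=>tig=2,lo=0
L=4*4+2=18  i=1*2+0=2

18,2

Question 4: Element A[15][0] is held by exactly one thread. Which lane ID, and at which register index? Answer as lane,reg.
r:15=>grp=7,rB=1  c:0=>tig=0,lo=0
L=7*4+0=28  i=1*2+0=2

28,2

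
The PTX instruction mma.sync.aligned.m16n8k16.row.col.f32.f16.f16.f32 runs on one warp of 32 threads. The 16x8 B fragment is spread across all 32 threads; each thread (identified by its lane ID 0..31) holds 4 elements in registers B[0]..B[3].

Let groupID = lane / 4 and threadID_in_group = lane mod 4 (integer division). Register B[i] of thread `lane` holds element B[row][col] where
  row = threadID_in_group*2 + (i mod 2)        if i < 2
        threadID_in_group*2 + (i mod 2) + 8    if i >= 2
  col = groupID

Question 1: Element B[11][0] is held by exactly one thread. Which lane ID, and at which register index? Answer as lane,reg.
1,3

c: 0->gid=0  r: 11->r8=1,tid=1,i&1=1
L=0*4+1=1  i=1*2+1=3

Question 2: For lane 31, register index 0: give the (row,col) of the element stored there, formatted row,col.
6,7

lane 31=>31/4=7, 31 mod 4=3
i=0  r:2·3+0+0=>6  c:7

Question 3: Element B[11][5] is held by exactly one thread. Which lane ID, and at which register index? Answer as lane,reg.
c=5->g=5  r=11->rb=1,t=1,b0=1
L=5*4+1=21  i=1*2+1=3

21,3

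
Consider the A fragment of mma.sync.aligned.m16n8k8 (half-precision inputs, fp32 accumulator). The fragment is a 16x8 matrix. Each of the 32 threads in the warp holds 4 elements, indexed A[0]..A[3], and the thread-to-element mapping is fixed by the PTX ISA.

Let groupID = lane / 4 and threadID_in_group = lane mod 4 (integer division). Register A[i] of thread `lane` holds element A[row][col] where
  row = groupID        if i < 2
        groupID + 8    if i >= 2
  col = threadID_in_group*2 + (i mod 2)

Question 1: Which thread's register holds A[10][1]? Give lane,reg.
r=10→G=2,rhi=1  c=1→T=0,p=1
L=2*4+0=8  i=1*2+1=3

8,3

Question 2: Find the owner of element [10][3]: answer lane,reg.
r=10⇒gr=2,Rb=1  c=3⇒th=1,odd=1
L=2*4+1=9  i=1*2+1=3

9,3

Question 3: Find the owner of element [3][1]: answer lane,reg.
r:3=>grp=3,rB=0  c:1=>tig=0,lo=1
L=3*4+0=12  i=0*2+1=1

12,1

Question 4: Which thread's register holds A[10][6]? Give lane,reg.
11,2

r=10⇒gr=2,Rb=1  c=6⇒th=3,odd=0
L=2*4+3=11  i=1*2+0=2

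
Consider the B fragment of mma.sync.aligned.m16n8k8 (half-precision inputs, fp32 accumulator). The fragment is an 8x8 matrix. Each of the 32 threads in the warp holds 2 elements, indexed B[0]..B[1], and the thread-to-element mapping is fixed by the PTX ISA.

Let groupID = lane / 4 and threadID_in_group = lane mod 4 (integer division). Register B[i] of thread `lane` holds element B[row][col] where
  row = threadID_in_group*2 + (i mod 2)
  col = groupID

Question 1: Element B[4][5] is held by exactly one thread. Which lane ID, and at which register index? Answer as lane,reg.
c=5⇒gr=5  r=4⇒th=2,odd=0
L=5*4+2=22  i=0=0

22,0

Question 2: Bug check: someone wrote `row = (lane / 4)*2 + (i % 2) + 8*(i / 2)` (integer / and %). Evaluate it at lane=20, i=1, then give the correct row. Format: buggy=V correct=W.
buggy=11 correct=1

`(lane / 4)*2 + (i % 2) + 8*(i / 2)`[20,1]⇒11
lane 20⇒20/4=5, 20 mod 4=0
i=1  r:2·0+1⇒1  c:5
row: 11 vs 1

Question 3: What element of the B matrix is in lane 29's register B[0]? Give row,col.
2,7

lane 29: grp=7 (29/4), tig=1 (29%4)
i=0: r=1*2+0=2, c=grp=7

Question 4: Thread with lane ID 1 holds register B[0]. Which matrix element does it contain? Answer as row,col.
1: G=0,T=1
[0] (1*2+0,0) = (2,0)

2,0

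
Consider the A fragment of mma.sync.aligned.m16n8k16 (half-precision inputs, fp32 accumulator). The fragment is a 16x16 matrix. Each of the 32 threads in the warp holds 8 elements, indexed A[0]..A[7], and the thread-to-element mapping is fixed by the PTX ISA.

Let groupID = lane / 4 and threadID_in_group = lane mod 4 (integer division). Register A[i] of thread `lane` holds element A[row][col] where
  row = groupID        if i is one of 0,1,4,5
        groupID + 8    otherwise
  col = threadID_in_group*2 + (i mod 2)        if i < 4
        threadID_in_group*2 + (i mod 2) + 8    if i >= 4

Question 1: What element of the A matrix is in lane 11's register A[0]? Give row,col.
2,6

lane 11⇒11/4=2, 11 mod 4=3
i=0  r:2+0⇒2  c:2·3+0+0⇒6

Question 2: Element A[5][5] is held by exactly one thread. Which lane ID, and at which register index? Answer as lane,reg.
r=5->g=5,rb=0  c=5->cb=0,t=2,b0=1
L=5*4+2=22  i=0*4+0*2+1=1

22,1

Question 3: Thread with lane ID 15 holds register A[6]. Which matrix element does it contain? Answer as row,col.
L=15→G=15>>2=3, T=15&3=3
[6]→row 3+8=11  col 3·2+0+8=14

11,14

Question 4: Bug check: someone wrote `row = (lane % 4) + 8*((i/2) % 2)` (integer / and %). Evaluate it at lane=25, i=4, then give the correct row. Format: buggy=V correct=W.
buggy=1 correct=6

`(lane % 4) + 8*((i/2) % 2)`[25,4]→1
lane 25→25/4=6, 25 mod 4=1
i=4  r:6+0→6  c:2·1+0+8→10
row: 1 vs 6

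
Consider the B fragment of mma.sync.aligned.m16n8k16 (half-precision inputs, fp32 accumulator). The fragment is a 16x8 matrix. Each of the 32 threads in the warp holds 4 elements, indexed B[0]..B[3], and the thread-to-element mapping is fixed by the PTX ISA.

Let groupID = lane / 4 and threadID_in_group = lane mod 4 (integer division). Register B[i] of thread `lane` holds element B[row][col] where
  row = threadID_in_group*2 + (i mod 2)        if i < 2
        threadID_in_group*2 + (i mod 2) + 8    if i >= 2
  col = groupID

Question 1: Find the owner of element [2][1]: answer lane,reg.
c=1->g=1  r=2->rb=0,t=1,b0=0
L=1*4+1=5  i=0*2+0=0

5,0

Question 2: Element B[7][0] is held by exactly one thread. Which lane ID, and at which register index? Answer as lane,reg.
3,1

c=0⇒gr=0  r=7⇒Rb=0,th=3,odd=1
L=0*4+3=3  i=0*2+1=1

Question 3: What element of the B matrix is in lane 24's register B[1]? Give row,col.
1,6

lane 24->24/4=6, 24 mod 4=0
i=1  r:2·0+1+0->1  c:6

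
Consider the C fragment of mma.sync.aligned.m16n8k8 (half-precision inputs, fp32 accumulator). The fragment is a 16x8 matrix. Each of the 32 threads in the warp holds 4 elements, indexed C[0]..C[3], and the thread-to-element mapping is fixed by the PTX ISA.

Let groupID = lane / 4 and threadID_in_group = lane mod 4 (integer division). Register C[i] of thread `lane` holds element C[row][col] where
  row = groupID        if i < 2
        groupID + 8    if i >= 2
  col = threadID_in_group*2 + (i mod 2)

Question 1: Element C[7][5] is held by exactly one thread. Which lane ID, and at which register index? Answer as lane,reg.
30,1

r=7->g=7,rb=0  c=5->t=2,b0=1
L=7*4+2=30  i=0*2+1=1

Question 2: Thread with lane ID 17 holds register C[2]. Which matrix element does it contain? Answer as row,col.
12,2

lane 17: g=4 (17/4), t=1 (17%4)
i=2: r=4+8=12, c=1*2+0=2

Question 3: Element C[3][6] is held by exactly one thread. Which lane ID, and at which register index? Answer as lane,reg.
15,0

r:3=>grp=3,rB=0  c:6=>tig=3,lo=0
L=3*4+3=15  i=0*2+0=0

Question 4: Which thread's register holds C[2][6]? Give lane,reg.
11,0

r:2=>grp=2,rB=0  c:6=>tig=3,lo=0
L=2*4+3=11  i=0*2+0=0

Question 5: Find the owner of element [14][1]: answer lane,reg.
r=14→G=6,rhi=1  c=1→T=0,p=1
L=6*4+0=24  i=1*2+1=3

24,3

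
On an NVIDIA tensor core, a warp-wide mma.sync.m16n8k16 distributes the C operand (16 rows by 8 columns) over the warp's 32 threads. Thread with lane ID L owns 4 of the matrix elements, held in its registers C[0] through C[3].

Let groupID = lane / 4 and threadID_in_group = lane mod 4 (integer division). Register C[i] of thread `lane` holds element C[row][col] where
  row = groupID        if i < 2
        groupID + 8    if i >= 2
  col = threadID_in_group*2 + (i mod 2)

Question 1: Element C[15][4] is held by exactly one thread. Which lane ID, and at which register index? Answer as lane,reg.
r=15->g=7,rb=1  c=4->t=2,b0=0
L=7*4+2=30  i=1*2+0=2

30,2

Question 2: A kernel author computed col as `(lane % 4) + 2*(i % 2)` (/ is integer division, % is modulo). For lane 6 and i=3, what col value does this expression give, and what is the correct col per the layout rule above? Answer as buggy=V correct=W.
buggy=4 correct=5

`(lane % 4) + 2*(i % 2)`[6,3]→4
lane 6→6/4=1, 6 mod 4=2
i=3  r:1+8→9  c:2·2+1→5
col: 4 vs 5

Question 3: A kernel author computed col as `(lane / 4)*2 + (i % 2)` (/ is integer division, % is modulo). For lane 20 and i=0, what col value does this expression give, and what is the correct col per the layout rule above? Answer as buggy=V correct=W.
buggy=10 correct=0

`(lane / 4)*2 + (i % 2)`[20,0]⇒10
lane 20⇒20/4=5, 20 mod 4=0
i=0  r:5+0⇒5  c:2·0+0⇒0
col: 10 vs 0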